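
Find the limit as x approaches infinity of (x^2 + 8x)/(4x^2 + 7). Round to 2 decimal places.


For limits at infinity with equal-degree polynomials,
we compare leading coefficients.
Numerator leading term: x^2
Denominator leading term: 4x^2
Divide both by x^2:
lim = (1 + 8/x) / (4 + 7/x^2)
As x -> infinity, the 1/x and 1/x^2 terms vanish:
= 1/4 = 0.25

0.25


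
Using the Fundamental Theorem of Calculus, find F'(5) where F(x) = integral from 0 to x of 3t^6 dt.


By the Fundamental Theorem of Calculus (Part 1):
If F(x) = integral from 0 to x of f(t) dt, then F'(x) = f(x)
Here f(t) = 3t^6
So F'(x) = 3x^6
Evaluate at x = 5:
F'(5) = 3 * 5^6
= 3 * 15625
= 46875

46875


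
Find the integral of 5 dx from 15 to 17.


The integral of a constant k over [a, b] equals k * (b - a).
integral from 15 to 17 of 5 dx
= 5 * (17 - 15)
= 5 * 2
= 10

10


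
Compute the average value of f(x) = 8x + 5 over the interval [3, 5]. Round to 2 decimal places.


Average value = 1/(b-a) * integral from a to b of f(x) dx
First compute the integral of 8x + 5:
F(x) = 4x^2 + 5x
F(5) = 4 * 25 + 5 * 5 = 125
F(3) = 4 * 9 + 5 * 3 = 51
Integral = 125 - 51 = 74
Average = 74 / (5 - 3) = 74 / 2
= 37 = 37.00

37.00


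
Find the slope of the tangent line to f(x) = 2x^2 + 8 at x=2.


The slope of the tangent line equals f'(x) at the point.
f(x) = 2x^2 + 8
f'(x) = 4x
At x = 2:
f'(2) = 4 * 2 + 0
= 8 + 0
= 8

8


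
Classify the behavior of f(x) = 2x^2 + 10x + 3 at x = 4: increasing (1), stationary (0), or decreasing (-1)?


Compute f'(x) to determine behavior:
f'(x) = 4x + 10
f'(4) = 4 * 4 + 10
= 16 + 10
= 26
Since f'(4) > 0, the function is increasing (1)

1


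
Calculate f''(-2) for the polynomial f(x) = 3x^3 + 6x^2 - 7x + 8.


First derivative:
f'(x) = 9x^2 + 12x - 7
Second derivative:
f''(x) = 18x + 12
Substitute x = -2:
f''(-2) = 18 * (-2) + 12
= -36 + 12
= -24

-24


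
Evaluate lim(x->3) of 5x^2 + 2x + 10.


Since polynomials are continuous, we use direct substitution.
lim(x->3) of 5x^2 + 2x + 10
= 5 * 3^2 + 2 * 3 + 10
= 45 + 6 + 10
= 61

61


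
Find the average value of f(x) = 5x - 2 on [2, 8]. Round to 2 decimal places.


Average value = 1/(b-a) * integral from a to b of f(x) dx
First compute the integral of 5x - 2:
F(x) = (5/2)x^2 - 2x
F(8) = 5/2 * 64 - 2 * 8 = 144
F(2) = 5/2 * 4 - 2 * 2 = 6
Integral = 144 - 6 = 138
Average = 138 / (8 - 2) = 138 / 6
= 23 = 23.00

23.00


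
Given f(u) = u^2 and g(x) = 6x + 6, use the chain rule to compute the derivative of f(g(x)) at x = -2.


Using the chain rule: (f(g(x)))' = f'(g(x)) * g'(x)
First, find g(-2):
g(-2) = 6 * (-2) + 6 = -6
Next, f'(u) = 2u
And g'(x) = 6
So f'(g(-2)) * g'(-2)
= 2 * (-6) * 6
= -72

-72


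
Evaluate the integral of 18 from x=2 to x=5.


The integral of a constant k over [a, b] equals k * (b - a).
integral from 2 to 5 of 18 dx
= 18 * (5 - 2)
= 18 * 3
= 54

54


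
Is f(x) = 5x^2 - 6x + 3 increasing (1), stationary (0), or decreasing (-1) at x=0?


Compute f'(x) to determine behavior:
f'(x) = 10x - 6
f'(0) = 10 * 0 - 6
= 0 - 6
= -6
Since f'(0) < 0, the function is decreasing (-1)

-1


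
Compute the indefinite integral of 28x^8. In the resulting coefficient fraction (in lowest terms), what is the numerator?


Apply the power rule for integration:
integral of ax^n dx = a/(n+1) * x^(n+1) + C
integral of 28x^8 dx
= 28/9 * x^9 + C
The coefficient in lowest terms is 28/9, and its numerator is 28

28


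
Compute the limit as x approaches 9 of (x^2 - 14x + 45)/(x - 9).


Direct substitution gives 0/0, so we factor the numerator.
Factor: (x^2 - 14x + 45) = (x - 9)(x - 5)
Cancel the common factor (x - 9):
(x^2 - 14x + 45)/(x - 9) = (x - 5)
Now substitute x = 9:
= (9) - (5) = 4

4


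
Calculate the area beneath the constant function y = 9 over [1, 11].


The area under a constant function y = 9 is a rectangle.
Width = 11 - 1 = 10
Height = 9
Area = width * height
= 10 * 9
= 90

90


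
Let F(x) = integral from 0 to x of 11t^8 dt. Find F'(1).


By the Fundamental Theorem of Calculus (Part 1):
If F(x) = integral from 0 to x of f(t) dt, then F'(x) = f(x)
Here f(t) = 11t^8
So F'(x) = 11x^8
Evaluate at x = 1:
F'(1) = 11 * 1^8
= 11 * 1
= 11

11


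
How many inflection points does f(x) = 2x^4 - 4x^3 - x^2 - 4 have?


Inflection points occur where f''(x) = 0 and concavity changes.
f(x) = 2x^4 - 4x^3 - x^2 - 4
f'(x) = 8x^3 - 12x^2 - 2x
f''(x) = 24x^2 - 24x - 2
This is a quadratic in x. Use the discriminant to count real roots.
Discriminant = (-24)^2 - 4 * 24 * (-2)
= 576 - (-192)
= 768
Since discriminant > 0, f''(x) = 0 has 2 distinct real solutions.
A quadratic with two distinct real roots changes sign at each root, so concavity changes at both.
Number of inflection points: 2

2


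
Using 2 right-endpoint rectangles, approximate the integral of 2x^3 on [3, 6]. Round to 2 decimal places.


Right Riemann sum uses right endpoints of each subinterval.
Interval: [3, 6], n = 2
dx = (6 - 3) / 2 = 3/2
Right endpoints: [9/2, 6]
f values: [729/4, 432]
Sum = dx * (sum of f values)
= 3/2 * 2457/4
= 7371/8 ≈ 921.38

921.38


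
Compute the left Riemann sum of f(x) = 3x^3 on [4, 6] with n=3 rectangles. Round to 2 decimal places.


Left Riemann sum uses left endpoints of each subinterval.
Interval: [4, 6], n = 3
dx = (6 - 4) / 3 = 2/3
Left endpoints: [4, 14/3, 16/3]
f values: [192, 2744/9, 4096/9]
Sum = dx * (sum of f values)
= 2/3 * 952
= 1904/3 ≈ 634.67

634.67


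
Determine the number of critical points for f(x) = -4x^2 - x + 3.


Find where f'(x) = 0:
f'(x) = -8x - 1
Set f'(x) = 0:
-8x - 1 = 0
x = 1 / (-8) = -1/8
This is a linear equation in x, so there is exactly one solution.
Number of critical points: 1

1


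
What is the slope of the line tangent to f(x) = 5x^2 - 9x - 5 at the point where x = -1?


The slope of the tangent line equals f'(x) at the point.
f(x) = 5x^2 - 9x - 5
f'(x) = 10x - 9
At x = -1:
f'(-1) = 10 * (-1) - 9
= -10 - 9
= -19

-19


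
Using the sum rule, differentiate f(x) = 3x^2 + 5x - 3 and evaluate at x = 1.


Differentiate term by term using power and sum rules:
f(x) = 3x^2 + 5x - 3
f'(x) = 6x + 5
Substitute x = 1:
f'(1) = 6 * 1 + 5
= 6 + 5
= 11

11


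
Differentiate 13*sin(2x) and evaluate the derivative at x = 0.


Apply the chain rule to differentiate 13*sin(2x):
d/dx [13*sin(2x)]
= 13 * cos(2x) * d/dx(2x)
= 13 * 2 * cos(2x)
= 26 * cos(2x)
Evaluate at x = 0:
= 26 * cos(0)
= 26 * 1
= 26

26


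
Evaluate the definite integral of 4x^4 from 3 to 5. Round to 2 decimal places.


Find the antiderivative of 4x^4:
F(x) = 4/5 * x^5
Apply the Fundamental Theorem of Calculus:
F(5) - F(3)
= 4/5 * 5^5 - 4/5 * 3^5
= 4/5 * (3125 - 243)
= 4/5 * 2882
= 11528/5 = 2305.60

2305.60


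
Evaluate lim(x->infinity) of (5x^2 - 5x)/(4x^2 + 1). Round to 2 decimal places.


For limits at infinity with equal-degree polynomials,
we compare leading coefficients.
Numerator leading term: 5x^2
Denominator leading term: 4x^2
Divide both by x^2:
lim = (5 - 5/x) / (4 + 1/x^2)
As x -> infinity, the 1/x and 1/x^2 terms vanish:
= 5/4 = 1.25

1.25


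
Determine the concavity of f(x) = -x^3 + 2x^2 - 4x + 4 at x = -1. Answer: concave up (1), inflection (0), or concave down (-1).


Concavity is determined by the sign of f''(x).
f(x) = -x^3 + 2x^2 - 4x + 4
f'(x) = -3x^2 + 4x - 4
f''(x) = -6x + 4
f''(-1) = -6 * (-1) + 4
= 6 + 4
= 10
Since f''(-1) > 0, the function is concave up (1)

1


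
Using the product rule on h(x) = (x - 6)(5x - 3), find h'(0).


Let u(x) = x - 6 and v(x) = 5x - 3
u'(x) = 1
v'(x) = 5
Product rule: h'(x) = u'(x)*v(x) + u(x)*v'(x)
= 1 * (5x - 3) + (x - 6) * 5
At x = 0:
u(0) = 1 * 0 - 6 = -6
v(0) = 5 * 0 - 3 = -3
h'(0) = 1 * (-3) + (-6) * 5
= -3 - 30
= -33

-33


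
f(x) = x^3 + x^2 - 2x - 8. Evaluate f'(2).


Differentiate f(x) = x^3 + x^2 - 2x - 8 term by term:
f'(x) = 3x^2 + 2x - 2
Substitute x = 2:
f'(2) = 3 * 2^2 + 2 * 2 - 2
= 12 + 4 - 2
= 14

14


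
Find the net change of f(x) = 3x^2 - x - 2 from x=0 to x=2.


Net change = f(b) - f(a)
f(x) = 3x^2 - x - 2
Compute f(2):
f(2) = 3 * 2^2 - 1 * 2 - 2
= 12 - 2 - 2
= 8
Compute f(0):
f(0) = 3 * 0^2 - 1 * 0 - 2
= 0 + 0 - 2
= -2
Net change = 8 - (-2) = 10

10


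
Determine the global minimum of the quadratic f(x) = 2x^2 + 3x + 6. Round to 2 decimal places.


For a quadratic f(x) = ax^2 + bx + c with a > 0, the minimum is at the vertex.
Vertex x-coordinate: x = -b/(2a)
x = -(3) / (2 * 2)
x = -3/4
Substitute back to find the minimum value:
f(-3/4) = 2 * (-3/4)^2 + 3 * (-3/4) + 6
= 9/8 - 9/4 + 6
= 39/8 ≈ 4.88

4.88


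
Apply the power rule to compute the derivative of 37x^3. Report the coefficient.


We apply the power rule: d/dx [ax^n] = a*n * x^(n-1)
d/dx [37x^3]
= 37 * 3 * x^(3-1)
= 111x^2
The coefficient is 111

111


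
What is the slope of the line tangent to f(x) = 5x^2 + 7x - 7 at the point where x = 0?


The slope of the tangent line equals f'(x) at the point.
f(x) = 5x^2 + 7x - 7
f'(x) = 10x + 7
At x = 0:
f'(0) = 10 * 0 + 7
= 0 + 7
= 7

7


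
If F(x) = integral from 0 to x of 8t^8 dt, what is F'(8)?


By the Fundamental Theorem of Calculus (Part 1):
If F(x) = integral from 0 to x of f(t) dt, then F'(x) = f(x)
Here f(t) = 8t^8
So F'(x) = 8x^8
Evaluate at x = 8:
F'(8) = 8 * 8^8
= 8 * 16777216
= 134217728

134217728


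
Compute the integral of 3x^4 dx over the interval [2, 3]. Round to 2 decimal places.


Find the antiderivative of 3x^4:
F(x) = 3/5 * x^5
Apply the Fundamental Theorem of Calculus:
F(3) - F(2)
= 3/5 * 3^5 - 3/5 * 2^5
= 3/5 * (243 - 32)
= 3/5 * 211
= 633/5 = 126.60

126.60


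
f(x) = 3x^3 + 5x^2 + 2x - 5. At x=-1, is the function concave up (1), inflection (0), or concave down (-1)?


Concavity is determined by the sign of f''(x).
f(x) = 3x^3 + 5x^2 + 2x - 5
f'(x) = 9x^2 + 10x + 2
f''(x) = 18x + 10
f''(-1) = 18 * (-1) + 10
= -18 + 10
= -8
Since f''(-1) < 0, the function is concave down (-1)

-1


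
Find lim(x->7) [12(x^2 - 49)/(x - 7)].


Direct substitution gives 0/0, so we factor the numerator.
Factor: 12(x^2 - 49) = 12 * (x - 7)(x + 7)
Cancel the common factor (x - 7):
12(x^2 - 49)/(x - 7) = 12 * (x + 7)
Now substitute x = 7:
= 12 * (7 + 7) = 168

168


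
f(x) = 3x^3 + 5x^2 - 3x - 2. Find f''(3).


First derivative:
f'(x) = 9x^2 + 10x - 3
Second derivative:
f''(x) = 18x + 10
Substitute x = 3:
f''(3) = 18 * 3 + 10
= 54 + 10
= 64

64


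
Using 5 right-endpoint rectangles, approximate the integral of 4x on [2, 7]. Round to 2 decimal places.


Right Riemann sum uses right endpoints of each subinterval.
Interval: [2, 7], n = 5
dx = (7 - 2) / 5 = 1
Right endpoints: [3, 4, 5, 6, 7]
f values: [12, 16, 20, 24, 28]
Sum = dx * (sum of f values)
= 1 * 100
= 100 = 100.00

100.00


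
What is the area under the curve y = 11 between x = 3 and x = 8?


The area under a constant function y = 11 is a rectangle.
Width = 8 - 3 = 5
Height = 11
Area = width * height
= 5 * 11
= 55

55


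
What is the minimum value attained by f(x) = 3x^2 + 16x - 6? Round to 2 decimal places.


For a quadratic f(x) = ax^2 + bx + c with a > 0, the minimum is at the vertex.
Vertex x-coordinate: x = -b/(2a)
x = -(16) / (2 * 3)
x = -16/6 = -8/3
Substitute back to find the minimum value:
f(-8/3) = 3 * (-8/3)^2 + 16 * (-8/3) - 6
= 64/3 - 128/3 - 6
= -82/3 ≈ -27.33

-27.33


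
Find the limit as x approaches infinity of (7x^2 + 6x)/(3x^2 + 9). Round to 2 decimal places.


For limits at infinity with equal-degree polynomials,
we compare leading coefficients.
Numerator leading term: 7x^2
Denominator leading term: 3x^2
Divide both by x^2:
lim = (7 + 6/x) / (3 + 9/x^2)
As x -> infinity, the 1/x and 1/x^2 terms vanish:
= 7/3 ≈ 2.33

2.33


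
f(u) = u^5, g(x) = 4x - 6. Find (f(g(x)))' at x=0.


Using the chain rule: (f(g(x)))' = f'(g(x)) * g'(x)
First, find g(0):
g(0) = 4 * 0 - 6 = -6
Next, f'(u) = 5u^4
And g'(x) = 4
So f'(g(0)) * g'(0)
= 5 * (-6)^4 * 4
= 5 * 1296 * 4
= 25920

25920


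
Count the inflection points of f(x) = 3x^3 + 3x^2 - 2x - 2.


Inflection points occur where f''(x) = 0 and concavity changes.
f(x) = 3x^3 + 3x^2 - 2x - 2
f'(x) = 9x^2 + 6x - 2
f''(x) = 18x + 6
Set f''(x) = 0:
18x + 6 = 0
x = -6 / 18 = -1/3
Since f''(x) is linear (degree 1), it changes sign at this point.
Therefore there is exactly 1 inflection point.

1


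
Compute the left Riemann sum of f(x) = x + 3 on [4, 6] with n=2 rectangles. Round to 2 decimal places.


Left Riemann sum uses left endpoints of each subinterval.
Interval: [4, 6], n = 2
dx = (6 - 4) / 2 = 1
Left endpoints: [4, 5]
f values: [7, 8]
Sum = dx * (sum of f values)
= 1 * 15
= 15 = 15.00

15.00


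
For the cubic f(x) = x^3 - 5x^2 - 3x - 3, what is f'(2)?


Differentiate f(x) = x^3 - 5x^2 - 3x - 3 term by term:
f'(x) = 3x^2 - 10x - 3
Substitute x = 2:
f'(2) = 3 * 2^2 - 10 * 2 - 3
= 12 - 20 - 3
= -11

-11


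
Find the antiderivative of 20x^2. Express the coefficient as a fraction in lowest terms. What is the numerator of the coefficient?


Apply the power rule for integration:
integral of ax^n dx = a/(n+1) * x^(n+1) + C
integral of 20x^2 dx
= 20/3 * x^3 + C
The coefficient in lowest terms is 20/3, and its numerator is 20

20


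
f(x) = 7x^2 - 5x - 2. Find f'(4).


Differentiate term by term using power and sum rules:
f(x) = 7x^2 - 5x - 2
f'(x) = 14x - 5
Substitute x = 4:
f'(4) = 14 * 4 - 5
= 56 - 5
= 51

51


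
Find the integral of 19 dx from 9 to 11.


The integral of a constant k over [a, b] equals k * (b - a).
integral from 9 to 11 of 19 dx
= 19 * (11 - 9)
= 19 * 2
= 38

38


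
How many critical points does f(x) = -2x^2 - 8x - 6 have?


Find where f'(x) = 0:
f'(x) = -4x - 8
Set f'(x) = 0:
-4x - 8 = 0
x = 8 / (-4) = -2
This is a linear equation in x, so there is exactly one solution.
Number of critical points: 1

1


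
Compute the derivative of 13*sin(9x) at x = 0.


Apply the chain rule to differentiate 13*sin(9x):
d/dx [13*sin(9x)]
= 13 * cos(9x) * d/dx(9x)
= 13 * 9 * cos(9x)
= 117 * cos(9x)
Evaluate at x = 0:
= 117 * cos(0)
= 117 * 1
= 117

117


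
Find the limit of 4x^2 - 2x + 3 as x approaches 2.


Since polynomials are continuous, we use direct substitution.
lim(x->2) of 4x^2 - 2x + 3
= 4 * 2^2 - 2 * 2 + 3
= 16 - 4 + 3
= 15

15


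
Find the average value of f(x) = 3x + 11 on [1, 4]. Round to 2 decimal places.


Average value = 1/(b-a) * integral from a to b of f(x) dx
First compute the integral of 3x + 11:
F(x) = (3/2)x^2 + 11x
F(4) = 3/2 * 16 + 11 * 4 = 68
F(1) = 3/2 * 1 + 11 * 1 = 25/2
Integral = 68 - 25/2 = 111/2
Average = (111/2) / (4 - 1) = (111/2) / 3
= 37/2 = 18.50

18.50


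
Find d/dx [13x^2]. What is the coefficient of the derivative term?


We apply the power rule: d/dx [ax^n] = a*n * x^(n-1)
d/dx [13x^2]
= 13 * 2 * x^(2-1)
= 26x
The coefficient is 26

26


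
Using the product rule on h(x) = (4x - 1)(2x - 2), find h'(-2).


Let u(x) = 4x - 1 and v(x) = 2x - 2
u'(x) = 4
v'(x) = 2
Product rule: h'(x) = u'(x)*v(x) + u(x)*v'(x)
= 4 * (2x - 2) + (4x - 1) * 2
At x = -2:
u(-2) = 4 * (-2) - 1 = -9
v(-2) = 2 * (-2) - 2 = -6
h'(-2) = 4 * (-6) + (-9) * 2
= -24 - 18
= -42

-42


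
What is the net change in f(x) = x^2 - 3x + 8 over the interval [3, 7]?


Net change = f(b) - f(a)
f(x) = x^2 - 3x + 8
Compute f(7):
f(7) = 1 * 7^2 - 3 * 7 + 8
= 49 - 21 + 8
= 36
Compute f(3):
f(3) = 1 * 3^2 - 3 * 3 + 8
= 9 - 9 + 8
= 8
Net change = 36 - 8 = 28

28


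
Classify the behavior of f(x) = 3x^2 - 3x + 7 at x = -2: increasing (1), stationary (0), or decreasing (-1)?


Compute f'(x) to determine behavior:
f'(x) = 6x - 3
f'(-2) = 6 * (-2) - 3
= -12 - 3
= -15
Since f'(-2) < 0, the function is decreasing (-1)

-1


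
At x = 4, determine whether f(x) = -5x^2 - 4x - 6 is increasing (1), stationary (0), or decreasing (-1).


Compute f'(x) to determine behavior:
f'(x) = -10x - 4
f'(4) = -10 * 4 - 4
= -40 - 4
= -44
Since f'(4) < 0, the function is decreasing (-1)

-1


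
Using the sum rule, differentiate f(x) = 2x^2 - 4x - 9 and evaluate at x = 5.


Differentiate term by term using power and sum rules:
f(x) = 2x^2 - 4x - 9
f'(x) = 4x - 4
Substitute x = 5:
f'(5) = 4 * 5 - 4
= 20 - 4
= 16

16


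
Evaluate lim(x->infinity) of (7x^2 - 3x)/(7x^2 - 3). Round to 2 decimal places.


For limits at infinity with equal-degree polynomials,
we compare leading coefficients.
Numerator leading term: 7x^2
Denominator leading term: 7x^2
Divide both by x^2:
lim = (7 - 3/x) / (7 - 3/x^2)
As x -> infinity, the 1/x and 1/x^2 terms vanish:
= 7/7 = 1 = 1.00

1.00


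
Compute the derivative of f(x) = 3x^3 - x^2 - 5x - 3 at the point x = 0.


Differentiate f(x) = 3x^3 - x^2 - 5x - 3 term by term:
f'(x) = 9x^2 - 2x - 5
Substitute x = 0:
f'(0) = 9 * 0^2 - 2 * 0 - 5
= 0 + 0 - 5
= -5

-5


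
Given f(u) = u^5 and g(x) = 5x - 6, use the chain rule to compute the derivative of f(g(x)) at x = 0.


Using the chain rule: (f(g(x)))' = f'(g(x)) * g'(x)
First, find g(0):
g(0) = 5 * 0 - 6 = -6
Next, f'(u) = 5u^4
And g'(x) = 5
So f'(g(0)) * g'(0)
= 5 * (-6)^4 * 5
= 5 * 1296 * 5
= 32400

32400


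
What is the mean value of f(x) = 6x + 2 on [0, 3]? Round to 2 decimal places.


Average value = 1/(b-a) * integral from a to b of f(x) dx
First compute the integral of 6x + 2:
F(x) = 3x^2 + 2x
F(3) = 3 * 9 + 2 * 3 = 33
F(0) = 3 * 0 + 2 * 0 = 0
Integral = 33 - 0 = 33
Average = 33 / (3 - 0) = 33 / 3
= 11 = 11.00

11.00


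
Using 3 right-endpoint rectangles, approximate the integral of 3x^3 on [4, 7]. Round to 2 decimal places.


Right Riemann sum uses right endpoints of each subinterval.
Interval: [4, 7], n = 3
dx = (7 - 4) / 3 = 1
Right endpoints: [5, 6, 7]
f values: [375, 648, 1029]
Sum = dx * (sum of f values)
= 1 * 2052
= 2052 = 2052.00

2052.00


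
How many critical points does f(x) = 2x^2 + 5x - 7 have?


Find where f'(x) = 0:
f'(x) = 4x + 5
Set f'(x) = 0:
4x + 5 = 0
x = -5 / 4 = -5/4
This is a linear equation in x, so there is exactly one solution.
Number of critical points: 1

1


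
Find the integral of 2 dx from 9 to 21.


The integral of a constant k over [a, b] equals k * (b - a).
integral from 9 to 21 of 2 dx
= 2 * (21 - 9)
= 2 * 12
= 24

24


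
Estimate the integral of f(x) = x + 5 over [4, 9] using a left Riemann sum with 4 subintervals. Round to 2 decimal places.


Left Riemann sum uses left endpoints of each subinterval.
Interval: [4, 9], n = 4
dx = (9 - 4) / 4 = 5/4
Left endpoints: [4, 21/4, 13/2, 31/4]
f values: [9, 41/4, 23/2, 51/4]
Sum = dx * (sum of f values)
= 5/4 * 87/2
= 435/8 ≈ 54.38

54.38


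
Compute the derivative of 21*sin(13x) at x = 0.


Apply the chain rule to differentiate 21*sin(13x):
d/dx [21*sin(13x)]
= 21 * cos(13x) * d/dx(13x)
= 21 * 13 * cos(13x)
= 273 * cos(13x)
Evaluate at x = 0:
= 273 * cos(0)
= 273 * 1
= 273

273


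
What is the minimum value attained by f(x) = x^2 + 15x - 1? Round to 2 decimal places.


For a quadratic f(x) = ax^2 + bx + c with a > 0, the minimum is at the vertex.
Vertex x-coordinate: x = -b/(2a)
x = -(15) / (2 * 1)
x = -15/2
Substitute back to find the minimum value:
f(-15/2) = 1 * (-15/2)^2 + 15 * (-15/2) - 1
= 225/4 - 225/2 - 1
= -229/4 = -57.25

-57.25


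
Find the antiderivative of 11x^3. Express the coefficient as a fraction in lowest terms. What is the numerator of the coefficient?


Apply the power rule for integration:
integral of ax^n dx = a/(n+1) * x^(n+1) + C
integral of 11x^3 dx
= 11/4 * x^4 + C
The coefficient in lowest terms is 11/4, and its numerator is 11

11


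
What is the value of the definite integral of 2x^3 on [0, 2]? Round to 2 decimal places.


Find the antiderivative of 2x^3:
F(x) = 2/4 * x^4
Apply the Fundamental Theorem of Calculus:
F(2) - F(0)
= 2/4 * 2^4 - 2/4 * 0^4
= 2/4 * (16 - 0)
= 2/4 * 16
= 8 = 8.00

8.00


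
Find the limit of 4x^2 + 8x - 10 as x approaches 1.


Since polynomials are continuous, we use direct substitution.
lim(x->1) of 4x^2 + 8x - 10
= 4 * 1^2 + 8 * 1 - 10
= 4 + 8 - 10
= 2

2


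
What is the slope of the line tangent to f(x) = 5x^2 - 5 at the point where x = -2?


The slope of the tangent line equals f'(x) at the point.
f(x) = 5x^2 - 5
f'(x) = 10x
At x = -2:
f'(-2) = 10 * (-2) + 0
= -20 + 0
= -20

-20


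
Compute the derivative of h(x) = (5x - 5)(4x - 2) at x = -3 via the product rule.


Let u(x) = 5x - 5 and v(x) = 4x - 2
u'(x) = 5
v'(x) = 4
Product rule: h'(x) = u'(x)*v(x) + u(x)*v'(x)
= 5 * (4x - 2) + (5x - 5) * 4
At x = -3:
u(-3) = 5 * (-3) - 5 = -20
v(-3) = 4 * (-3) - 2 = -14
h'(-3) = 5 * (-14) + (-20) * 4
= -70 - 80
= -150

-150


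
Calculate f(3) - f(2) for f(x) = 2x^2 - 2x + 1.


Net change = f(b) - f(a)
f(x) = 2x^2 - 2x + 1
Compute f(3):
f(3) = 2 * 3^2 - 2 * 3 + 1
= 18 - 6 + 1
= 13
Compute f(2):
f(2) = 2 * 2^2 - 2 * 2 + 1
= 8 - 4 + 1
= 5
Net change = 13 - 5 = 8

8


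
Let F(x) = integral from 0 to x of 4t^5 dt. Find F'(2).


By the Fundamental Theorem of Calculus (Part 1):
If F(x) = integral from 0 to x of f(t) dt, then F'(x) = f(x)
Here f(t) = 4t^5
So F'(x) = 4x^5
Evaluate at x = 2:
F'(2) = 4 * 2^5
= 4 * 32
= 128

128


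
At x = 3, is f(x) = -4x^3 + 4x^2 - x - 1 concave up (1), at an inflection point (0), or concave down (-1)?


Concavity is determined by the sign of f''(x).
f(x) = -4x^3 + 4x^2 - x - 1
f'(x) = -12x^2 + 8x - 1
f''(x) = -24x + 8
f''(3) = -24 * 3 + 8
= -72 + 8
= -64
Since f''(3) < 0, the function is concave down (-1)

-1


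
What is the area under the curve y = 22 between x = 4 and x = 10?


The area under a constant function y = 22 is a rectangle.
Width = 10 - 4 = 6
Height = 22
Area = width * height
= 6 * 22
= 132

132


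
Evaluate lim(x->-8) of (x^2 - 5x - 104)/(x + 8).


Direct substitution gives 0/0, so we factor the numerator.
Factor: (x^2 - 5x - 104) = (x + 8)(x - 13)
Cancel the common factor (x + 8):
(x^2 - 5x - 104)/(x + 8) = (x - 13)
Now substitute x = -8:
= (-8) - (13) = -21

-21


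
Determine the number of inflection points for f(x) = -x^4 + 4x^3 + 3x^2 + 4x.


Inflection points occur where f''(x) = 0 and concavity changes.
f(x) = -x^4 + 4x^3 + 3x^2 + 4x
f'(x) = -4x^3 + 12x^2 + 6x + 4
f''(x) = -12x^2 + 24x + 6
This is a quadratic in x. Use the discriminant to count real roots.
Discriminant = (24)^2 - 4 * (-12) * 6
= 576 - (-288)
= 864
Since discriminant > 0, f''(x) = 0 has 2 distinct real solutions.
A quadratic with two distinct real roots changes sign at each root, so concavity changes at both.
Number of inflection points: 2

2


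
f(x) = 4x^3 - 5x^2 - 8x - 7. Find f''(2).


First derivative:
f'(x) = 12x^2 - 10x - 8
Second derivative:
f''(x) = 24x - 10
Substitute x = 2:
f''(2) = 24 * 2 - 10
= 48 - 10
= 38

38


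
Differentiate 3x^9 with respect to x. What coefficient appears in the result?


We apply the power rule: d/dx [ax^n] = a*n * x^(n-1)
d/dx [3x^9]
= 3 * 9 * x^(9-1)
= 27x^8
The coefficient is 27

27


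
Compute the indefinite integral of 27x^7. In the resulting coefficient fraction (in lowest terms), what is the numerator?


Apply the power rule for integration:
integral of ax^n dx = a/(n+1) * x^(n+1) + C
integral of 27x^7 dx
= 27/8 * x^8 + C
The coefficient in lowest terms is 27/8, and its numerator is 27

27


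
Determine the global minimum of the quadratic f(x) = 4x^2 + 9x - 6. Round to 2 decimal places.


For a quadratic f(x) = ax^2 + bx + c with a > 0, the minimum is at the vertex.
Vertex x-coordinate: x = -b/(2a)
x = -(9) / (2 * 4)
x = -9/8
Substitute back to find the minimum value:
f(-9/8) = 4 * (-9/8)^2 + 9 * (-9/8) - 6
= 81/16 - 81/8 - 6
= -177/16 ≈ -11.06

-11.06


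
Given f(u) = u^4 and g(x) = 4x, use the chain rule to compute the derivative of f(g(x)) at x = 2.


Using the chain rule: (f(g(x)))' = f'(g(x)) * g'(x)
First, find g(2):
g(2) = 4 * 2 + 0 = 8
Next, f'(u) = 4u^3
And g'(x) = 4
So f'(g(2)) * g'(2)
= 4 * 8^3 * 4
= 4 * 512 * 4
= 8192

8192


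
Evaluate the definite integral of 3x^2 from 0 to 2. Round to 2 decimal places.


Find the antiderivative of 3x^2:
F(x) = 3/3 * x^3
Apply the Fundamental Theorem of Calculus:
F(2) - F(0)
= 3/3 * 2^3 - 3/3 * 0^3
= 3/3 * (8 - 0)
= 3/3 * 8
= 8 = 8.00

8.00


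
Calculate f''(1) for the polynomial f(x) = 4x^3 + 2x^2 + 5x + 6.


First derivative:
f'(x) = 12x^2 + 4x + 5
Second derivative:
f''(x) = 24x + 4
Substitute x = 1:
f''(1) = 24 * 1 + 4
= 24 + 4
= 28

28


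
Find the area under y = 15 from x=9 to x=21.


The area under a constant function y = 15 is a rectangle.
Width = 21 - 9 = 12
Height = 15
Area = width * height
= 12 * 15
= 180

180


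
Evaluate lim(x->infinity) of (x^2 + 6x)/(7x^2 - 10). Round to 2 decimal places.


For limits at infinity with equal-degree polynomials,
we compare leading coefficients.
Numerator leading term: x^2
Denominator leading term: 7x^2
Divide both by x^2:
lim = (1 + 6/x) / (7 - 10/x^2)
As x -> infinity, the 1/x and 1/x^2 terms vanish:
= 1/7 ≈ 0.14

0.14


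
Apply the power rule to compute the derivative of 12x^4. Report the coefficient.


We apply the power rule: d/dx [ax^n] = a*n * x^(n-1)
d/dx [12x^4]
= 12 * 4 * x^(4-1)
= 48x^3
The coefficient is 48

48


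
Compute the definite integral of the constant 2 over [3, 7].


The integral of a constant k over [a, b] equals k * (b - a).
integral from 3 to 7 of 2 dx
= 2 * (7 - 3)
= 2 * 4
= 8

8


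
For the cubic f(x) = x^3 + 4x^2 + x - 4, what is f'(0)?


Differentiate f(x) = x^3 + 4x^2 + x - 4 term by term:
f'(x) = 3x^2 + 8x + 1
Substitute x = 0:
f'(0) = 3 * 0^2 + 8 * 0 + 1
= 0 + 0 + 1
= 1

1


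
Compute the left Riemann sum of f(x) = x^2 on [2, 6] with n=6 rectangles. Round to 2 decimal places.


Left Riemann sum uses left endpoints of each subinterval.
Interval: [2, 6], n = 6
dx = (6 - 2) / 6 = 2/3
Left endpoints: [2, 8/3, 10/3, 4, 14/3, 16/3]
f values: [4, 64/9, 100/9, 16, 196/9, 256/9]
Sum = dx * (sum of f values)
= 2/3 * 796/9
= 1592/27 ≈ 58.96

58.96


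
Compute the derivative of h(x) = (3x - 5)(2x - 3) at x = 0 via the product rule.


Let u(x) = 3x - 5 and v(x) = 2x - 3
u'(x) = 3
v'(x) = 2
Product rule: h'(x) = u'(x)*v(x) + u(x)*v'(x)
= 3 * (2x - 3) + (3x - 5) * 2
At x = 0:
u(0) = 3 * 0 - 5 = -5
v(0) = 2 * 0 - 3 = -3
h'(0) = 3 * (-3) + (-5) * 2
= -9 - 10
= -19

-19


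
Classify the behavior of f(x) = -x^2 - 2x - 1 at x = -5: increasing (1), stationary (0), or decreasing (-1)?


Compute f'(x) to determine behavior:
f'(x) = -2x - 2
f'(-5) = -2 * (-5) - 2
= 10 - 2
= 8
Since f'(-5) > 0, the function is increasing (1)

1


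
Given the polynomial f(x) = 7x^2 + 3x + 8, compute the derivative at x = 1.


Differentiate term by term using power and sum rules:
f(x) = 7x^2 + 3x + 8
f'(x) = 14x + 3
Substitute x = 1:
f'(1) = 14 * 1 + 3
= 14 + 3
= 17

17


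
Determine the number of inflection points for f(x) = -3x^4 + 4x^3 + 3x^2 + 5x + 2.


Inflection points occur where f''(x) = 0 and concavity changes.
f(x) = -3x^4 + 4x^3 + 3x^2 + 5x + 2
f'(x) = -12x^3 + 12x^2 + 6x + 5
f''(x) = -36x^2 + 24x + 6
This is a quadratic in x. Use the discriminant to count real roots.
Discriminant = (24)^2 - 4 * (-36) * 6
= 576 - (-864)
= 1440
Since discriminant > 0, f''(x) = 0 has 2 distinct real solutions.
A quadratic with two distinct real roots changes sign at each root, so concavity changes at both.
Number of inflection points: 2

2


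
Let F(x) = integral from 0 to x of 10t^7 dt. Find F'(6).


By the Fundamental Theorem of Calculus (Part 1):
If F(x) = integral from 0 to x of f(t) dt, then F'(x) = f(x)
Here f(t) = 10t^7
So F'(x) = 10x^7
Evaluate at x = 6:
F'(6) = 10 * 6^7
= 10 * 279936
= 2799360

2799360


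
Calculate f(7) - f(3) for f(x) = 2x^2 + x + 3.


Net change = f(b) - f(a)
f(x) = 2x^2 + x + 3
Compute f(7):
f(7) = 2 * 7^2 + 1 * 7 + 3
= 98 + 7 + 3
= 108
Compute f(3):
f(3) = 2 * 3^2 + 1 * 3 + 3
= 18 + 3 + 3
= 24
Net change = 108 - 24 = 84

84


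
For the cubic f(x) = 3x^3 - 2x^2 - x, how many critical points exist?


Find where f'(x) = 0:
f(x) = 3x^3 - 2x^2 - x
f'(x) = 9x^2 - 4x - 1
This is a quadratic in x. Use the discriminant to count real roots.
Discriminant = (-4)^2 - 4 * 9 * (-1)
= 16 - (-36)
= 52
Since discriminant > 0, f'(x) = 0 has 2 real solutions.
Number of critical points: 2

2


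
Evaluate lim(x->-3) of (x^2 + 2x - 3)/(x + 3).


Direct substitution gives 0/0, so we factor the numerator.
Factor: (x^2 + 2x - 3) = (x + 3)(x - 1)
Cancel the common factor (x + 3):
(x^2 + 2x - 3)/(x + 3) = (x - 1)
Now substitute x = -3:
= (-3) - (1) = -4

-4


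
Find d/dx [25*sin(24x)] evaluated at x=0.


Apply the chain rule to differentiate 25*sin(24x):
d/dx [25*sin(24x)]
= 25 * cos(24x) * d/dx(24x)
= 25 * 24 * cos(24x)
= 600 * cos(24x)
Evaluate at x = 0:
= 600 * cos(0)
= 600 * 1
= 600

600


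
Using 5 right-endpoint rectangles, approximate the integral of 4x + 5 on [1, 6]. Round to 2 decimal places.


Right Riemann sum uses right endpoints of each subinterval.
Interval: [1, 6], n = 5
dx = (6 - 1) / 5 = 1
Right endpoints: [2, 3, 4, 5, 6]
f values: [13, 17, 21, 25, 29]
Sum = dx * (sum of f values)
= 1 * 105
= 105 = 105.00

105.00


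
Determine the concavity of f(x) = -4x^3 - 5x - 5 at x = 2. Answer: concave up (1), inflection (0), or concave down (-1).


Concavity is determined by the sign of f''(x).
f(x) = -4x^3 - 5x - 5
f'(x) = -12x^2 - 5
f''(x) = -24x
f''(2) = -24 * 2 + 0
= -48 + 0
= -48
Since f''(2) < 0, the function is concave down (-1)

-1


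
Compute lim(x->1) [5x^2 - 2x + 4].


Since polynomials are continuous, we use direct substitution.
lim(x->1) of 5x^2 - 2x + 4
= 5 * 1^2 - 2 * 1 + 4
= 5 - 2 + 4
= 7

7


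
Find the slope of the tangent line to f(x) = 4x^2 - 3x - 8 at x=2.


The slope of the tangent line equals f'(x) at the point.
f(x) = 4x^2 - 3x - 8
f'(x) = 8x - 3
At x = 2:
f'(2) = 8 * 2 - 3
= 16 - 3
= 13

13


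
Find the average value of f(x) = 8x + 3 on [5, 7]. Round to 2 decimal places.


Average value = 1/(b-a) * integral from a to b of f(x) dx
First compute the integral of 8x + 3:
F(x) = 4x^2 + 3x
F(7) = 4 * 49 + 3 * 7 = 217
F(5) = 4 * 25 + 3 * 5 = 115
Integral = 217 - 115 = 102
Average = 102 / (7 - 5) = 102 / 2
= 51 = 51.00

51.00


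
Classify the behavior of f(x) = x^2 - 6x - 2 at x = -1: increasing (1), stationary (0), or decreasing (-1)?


Compute f'(x) to determine behavior:
f'(x) = 2x - 6
f'(-1) = 2 * (-1) - 6
= -2 - 6
= -8
Since f'(-1) < 0, the function is decreasing (-1)

-1


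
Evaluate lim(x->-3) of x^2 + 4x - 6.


Since polynomials are continuous, we use direct substitution.
lim(x->-3) of x^2 + 4x - 6
= 1 * (-3)^2 + 4 * (-3) - 6
= 9 - 12 - 6
= -9

-9


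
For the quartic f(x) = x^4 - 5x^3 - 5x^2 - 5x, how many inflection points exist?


Inflection points occur where f''(x) = 0 and concavity changes.
f(x) = x^4 - 5x^3 - 5x^2 - 5x
f'(x) = 4x^3 - 15x^2 - 10x - 5
f''(x) = 12x^2 - 30x - 10
This is a quadratic in x. Use the discriminant to count real roots.
Discriminant = (-30)^2 - 4 * 12 * (-10)
= 900 - (-480)
= 1380
Since discriminant > 0, f''(x) = 0 has 2 distinct real solutions.
A quadratic with two distinct real roots changes sign at each root, so concavity changes at both.
Number of inflection points: 2

2


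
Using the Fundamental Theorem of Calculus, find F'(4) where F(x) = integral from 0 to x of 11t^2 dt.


By the Fundamental Theorem of Calculus (Part 1):
If F(x) = integral from 0 to x of f(t) dt, then F'(x) = f(x)
Here f(t) = 11t^2
So F'(x) = 11x^2
Evaluate at x = 4:
F'(4) = 11 * 4^2
= 11 * 16
= 176

176


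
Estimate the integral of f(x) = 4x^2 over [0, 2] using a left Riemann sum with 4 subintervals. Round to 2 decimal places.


Left Riemann sum uses left endpoints of each subinterval.
Interval: [0, 2], n = 4
dx = (2 - 0) / 4 = 1/2
Left endpoints: [0, 1/2, 1, 3/2]
f values: [0, 1, 4, 9]
Sum = dx * (sum of f values)
= 1/2 * 14
= 7 = 7.00

7.00


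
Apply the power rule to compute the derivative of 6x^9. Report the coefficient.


We apply the power rule: d/dx [ax^n] = a*n * x^(n-1)
d/dx [6x^9]
= 6 * 9 * x^(9-1)
= 54x^8
The coefficient is 54

54


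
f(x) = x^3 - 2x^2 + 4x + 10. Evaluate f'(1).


Differentiate f(x) = x^3 - 2x^2 + 4x + 10 term by term:
f'(x) = 3x^2 - 4x + 4
Substitute x = 1:
f'(1) = 3 * 1^2 - 4 * 1 + 4
= 3 - 4 + 4
= 3

3


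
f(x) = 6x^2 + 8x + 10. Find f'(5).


Differentiate term by term using power and sum rules:
f(x) = 6x^2 + 8x + 10
f'(x) = 12x + 8
Substitute x = 5:
f'(5) = 12 * 5 + 8
= 60 + 8
= 68

68


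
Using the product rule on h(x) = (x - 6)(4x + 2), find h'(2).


Let u(x) = x - 6 and v(x) = 4x + 2
u'(x) = 1
v'(x) = 4
Product rule: h'(x) = u'(x)*v(x) + u(x)*v'(x)
= 1 * (4x + 2) + (x - 6) * 4
At x = 2:
u(2) = 1 * 2 - 6 = -4
v(2) = 4 * 2 + 2 = 10
h'(2) = 1 * 10 + (-4) * 4
= 10 - 16
= -6

-6


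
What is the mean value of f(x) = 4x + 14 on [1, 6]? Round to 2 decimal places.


Average value = 1/(b-a) * integral from a to b of f(x) dx
First compute the integral of 4x + 14:
F(x) = 2x^2 + 14x
F(6) = 2 * 36 + 14 * 6 = 156
F(1) = 2 * 1 + 14 * 1 = 16
Integral = 156 - 16 = 140
Average = 140 / (6 - 1) = 140 / 5
= 28 = 28.00

28.00


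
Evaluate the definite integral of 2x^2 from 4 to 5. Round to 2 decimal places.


Find the antiderivative of 2x^2:
F(x) = 2/3 * x^3
Apply the Fundamental Theorem of Calculus:
F(5) - F(4)
= 2/3 * 5^3 - 2/3 * 4^3
= 2/3 * (125 - 64)
= 2/3 * 61
= 122/3 ≈ 40.67

40.67


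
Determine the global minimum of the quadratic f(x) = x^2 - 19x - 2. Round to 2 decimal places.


For a quadratic f(x) = ax^2 + bx + c with a > 0, the minimum is at the vertex.
Vertex x-coordinate: x = -b/(2a)
x = -(-19) / (2 * 1)
x = 19/2
Substitute back to find the minimum value:
f(19/2) = 1 * (19/2)^2 - 19 * (19/2) - 2
= 361/4 - 361/2 - 2
= -369/4 = -92.25

-92.25


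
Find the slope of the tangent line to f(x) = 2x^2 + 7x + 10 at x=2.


The slope of the tangent line equals f'(x) at the point.
f(x) = 2x^2 + 7x + 10
f'(x) = 4x + 7
At x = 2:
f'(2) = 4 * 2 + 7
= 8 + 7
= 15

15


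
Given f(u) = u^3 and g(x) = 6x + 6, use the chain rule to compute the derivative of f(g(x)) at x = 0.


Using the chain rule: (f(g(x)))' = f'(g(x)) * g'(x)
First, find g(0):
g(0) = 6 * 0 + 6 = 6
Next, f'(u) = 3u^2
And g'(x) = 6
So f'(g(0)) * g'(0)
= 3 * 6^2 * 6
= 3 * 36 * 6
= 648

648


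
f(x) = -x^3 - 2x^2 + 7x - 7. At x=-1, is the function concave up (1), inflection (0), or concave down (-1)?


Concavity is determined by the sign of f''(x).
f(x) = -x^3 - 2x^2 + 7x - 7
f'(x) = -3x^2 - 4x + 7
f''(x) = -6x - 4
f''(-1) = -6 * (-1) - 4
= 6 - 4
= 2
Since f''(-1) > 0, the function is concave up (1)

1


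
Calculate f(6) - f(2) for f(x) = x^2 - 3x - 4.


Net change = f(b) - f(a)
f(x) = x^2 - 3x - 4
Compute f(6):
f(6) = 1 * 6^2 - 3 * 6 - 4
= 36 - 18 - 4
= 14
Compute f(2):
f(2) = 1 * 2^2 - 3 * 2 - 4
= 4 - 6 - 4
= -6
Net change = 14 - (-6) = 20

20


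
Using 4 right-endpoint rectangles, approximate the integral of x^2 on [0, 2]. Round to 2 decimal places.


Right Riemann sum uses right endpoints of each subinterval.
Interval: [0, 2], n = 4
dx = (2 - 0) / 4 = 1/2
Right endpoints: [1/2, 1, 3/2, 2]
f values: [1/4, 1, 9/4, 4]
Sum = dx * (sum of f values)
= 1/2 * 15/2
= 15/4 = 3.75

3.75


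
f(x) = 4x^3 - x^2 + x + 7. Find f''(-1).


First derivative:
f'(x) = 12x^2 - 2x + 1
Second derivative:
f''(x) = 24x - 2
Substitute x = -1:
f''(-1) = 24 * (-1) - 2
= -24 - 2
= -26

-26


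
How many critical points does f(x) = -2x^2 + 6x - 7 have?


Find where f'(x) = 0:
f'(x) = -4x + 6
Set f'(x) = 0:
-4x + 6 = 0
x = -6 / (-4) = 3/2
This is a linear equation in x, so there is exactly one solution.
Number of critical points: 1

1


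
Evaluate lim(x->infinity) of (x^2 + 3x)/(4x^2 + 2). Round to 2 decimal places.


For limits at infinity with equal-degree polynomials,
we compare leading coefficients.
Numerator leading term: x^2
Denominator leading term: 4x^2
Divide both by x^2:
lim = (1 + 3/x) / (4 + 2/x^2)
As x -> infinity, the 1/x and 1/x^2 terms vanish:
= 1/4 = 0.25

0.25


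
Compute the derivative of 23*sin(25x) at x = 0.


Apply the chain rule to differentiate 23*sin(25x):
d/dx [23*sin(25x)]
= 23 * cos(25x) * d/dx(25x)
= 23 * 25 * cos(25x)
= 575 * cos(25x)
Evaluate at x = 0:
= 575 * cos(0)
= 575 * 1
= 575

575


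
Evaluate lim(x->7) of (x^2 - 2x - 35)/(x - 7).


Direct substitution gives 0/0, so we factor the numerator.
Factor: (x^2 - 2x - 35) = (x - 7)(x + 5)
Cancel the common factor (x - 7):
(x^2 - 2x - 35)/(x - 7) = (x + 5)
Now substitute x = 7:
= (7) - (-5) = 12

12


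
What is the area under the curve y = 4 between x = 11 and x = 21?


The area under a constant function y = 4 is a rectangle.
Width = 21 - 11 = 10
Height = 4
Area = width * height
= 10 * 4
= 40

40


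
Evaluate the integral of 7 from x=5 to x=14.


The integral of a constant k over [a, b] equals k * (b - a).
integral from 5 to 14 of 7 dx
= 7 * (14 - 5)
= 7 * 9
= 63

63


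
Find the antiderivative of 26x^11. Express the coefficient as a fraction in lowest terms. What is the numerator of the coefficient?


Apply the power rule for integration:
integral of ax^n dx = a/(n+1) * x^(n+1) + C
integral of 26x^11 dx
= 26/12 * x^12 + C
= 13/6 * x^12 + C
The coefficient in lowest terms is 13/6, and its numerator is 13

13


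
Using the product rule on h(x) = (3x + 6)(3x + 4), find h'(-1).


Let u(x) = 3x + 6 and v(x) = 3x + 4
u'(x) = 3
v'(x) = 3
Product rule: h'(x) = u'(x)*v(x) + u(x)*v'(x)
= 3 * (3x + 4) + (3x + 6) * 3
At x = -1:
u(-1) = 3 * (-1) + 6 = 3
v(-1) = 3 * (-1) + 4 = 1
h'(-1) = 3 * 1 + 3 * 3
= 3 + 9
= 12

12


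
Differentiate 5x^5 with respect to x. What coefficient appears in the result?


We apply the power rule: d/dx [ax^n] = a*n * x^(n-1)
d/dx [5x^5]
= 5 * 5 * x^(5-1)
= 25x^4
The coefficient is 25

25


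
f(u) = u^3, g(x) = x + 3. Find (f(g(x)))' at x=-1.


Using the chain rule: (f(g(x)))' = f'(g(x)) * g'(x)
First, find g(-1):
g(-1) = 1 * (-1) + 3 = 2
Next, f'(u) = 3u^2
And g'(x) = 1
So f'(g(-1)) * g'(-1)
= 3 * 2^2 * 1
= 3 * 4 * 1
= 12

12


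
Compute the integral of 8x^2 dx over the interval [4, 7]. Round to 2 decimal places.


Find the antiderivative of 8x^2:
F(x) = 8/3 * x^3
Apply the Fundamental Theorem of Calculus:
F(7) - F(4)
= 8/3 * 7^3 - 8/3 * 4^3
= 8/3 * (343 - 64)
= 8/3 * 279
= 744 = 744.00

744.00


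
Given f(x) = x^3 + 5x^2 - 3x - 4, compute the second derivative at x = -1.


First derivative:
f'(x) = 3x^2 + 10x - 3
Second derivative:
f''(x) = 6x + 10
Substitute x = -1:
f''(-1) = 6 * (-1) + 10
= -6 + 10
= 4

4


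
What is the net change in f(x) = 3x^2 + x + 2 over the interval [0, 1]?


Net change = f(b) - f(a)
f(x) = 3x^2 + x + 2
Compute f(1):
f(1) = 3 * 1^2 + 1 * 1 + 2
= 3 + 1 + 2
= 6
Compute f(0):
f(0) = 3 * 0^2 + 1 * 0 + 2
= 0 + 0 + 2
= 2
Net change = 6 - 2 = 4

4


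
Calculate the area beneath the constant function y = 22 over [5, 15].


The area under a constant function y = 22 is a rectangle.
Width = 15 - 5 = 10
Height = 22
Area = width * height
= 10 * 22
= 220

220


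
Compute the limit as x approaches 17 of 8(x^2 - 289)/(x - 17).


Direct substitution gives 0/0, so we factor the numerator.
Factor: 8(x^2 - 289) = 8 * (x - 17)(x + 17)
Cancel the common factor (x - 17):
8(x^2 - 289)/(x - 17) = 8 * (x + 17)
Now substitute x = 17:
= 8 * (17 + 17) = 272

272


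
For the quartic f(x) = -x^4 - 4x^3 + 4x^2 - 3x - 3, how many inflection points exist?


Inflection points occur where f''(x) = 0 and concavity changes.
f(x) = -x^4 - 4x^3 + 4x^2 - 3x - 3
f'(x) = -4x^3 - 12x^2 + 8x - 3
f''(x) = -12x^2 - 24x + 8
This is a quadratic in x. Use the discriminant to count real roots.
Discriminant = (-24)^2 - 4 * (-12) * 8
= 576 - (-384)
= 960
Since discriminant > 0, f''(x) = 0 has 2 distinct real solutions.
A quadratic with two distinct real roots changes sign at each root, so concavity changes at both.
Number of inflection points: 2

2


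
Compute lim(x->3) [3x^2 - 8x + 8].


Since polynomials are continuous, we use direct substitution.
lim(x->3) of 3x^2 - 8x + 8
= 3 * 3^2 - 8 * 3 + 8
= 27 - 24 + 8
= 11

11
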